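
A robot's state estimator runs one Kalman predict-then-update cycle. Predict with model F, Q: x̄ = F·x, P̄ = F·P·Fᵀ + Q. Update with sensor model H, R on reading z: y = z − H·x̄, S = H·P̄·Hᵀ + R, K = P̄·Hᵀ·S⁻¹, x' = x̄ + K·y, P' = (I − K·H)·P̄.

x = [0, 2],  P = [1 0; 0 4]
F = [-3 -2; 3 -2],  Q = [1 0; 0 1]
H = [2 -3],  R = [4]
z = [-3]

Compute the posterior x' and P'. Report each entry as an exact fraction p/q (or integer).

x̄ = F·x = [-4, -4]
P̄ = F·P·Fᵀ + Q = [26 7; 7 26]
y = z − H·x̄ = [-7]
S = H·P̄·Hᵀ + R = [258]
K = P̄·Hᵀ·S⁻¹ = [31/258; -32/129]
x' = x̄ + K·y = [-1249/258, -292/129]
P' = (I − K·H)·P̄ = [5747/258 1895/129; 1895/129 1306/129]

x' = [-1249/258, -292/129]
P' = [5747/258 1895/129; 1895/129 1306/129]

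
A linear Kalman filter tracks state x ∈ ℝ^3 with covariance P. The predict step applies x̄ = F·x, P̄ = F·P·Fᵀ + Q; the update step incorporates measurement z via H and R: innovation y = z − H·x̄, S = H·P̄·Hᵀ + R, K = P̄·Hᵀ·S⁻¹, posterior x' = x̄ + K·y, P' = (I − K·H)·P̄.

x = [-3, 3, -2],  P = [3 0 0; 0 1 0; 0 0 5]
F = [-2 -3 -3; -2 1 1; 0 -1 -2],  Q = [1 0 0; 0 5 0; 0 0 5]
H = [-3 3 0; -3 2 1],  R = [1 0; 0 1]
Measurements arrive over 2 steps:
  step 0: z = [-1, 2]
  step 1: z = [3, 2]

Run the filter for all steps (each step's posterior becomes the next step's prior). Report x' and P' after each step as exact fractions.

step 0: x' = [13767/6229, 36532/18687, 82802/18687], P' = [37039/6229 37587/6229 31830/6229; 37587/6229 116420/18687 93337/18687; 31830/6229 93337/18687 104759/18687]
step 1: x' = [-269048915/691952837, 473232136/691952837, -524041362/691952837], P' = [2699308225/691952837 2711383634/691952837 2372591975/691952837; 2711383634/691952837 2795234388/691952837 2258547369/691952837; 2372591975/691952837 2258547369/691952837 2895448625/691952837]

step 0: x̄ = F·x = [3, 7, 1]
step 0: P̄ = F·P·Fᵀ + Q = [67 -6 33; -6 23 -11; 33 -11 26]
step 0: y = z − H·x̄ = [-13, -4]
step 0: S = H·P̄·Hᵀ + R = [919 699; 699 552]
step 0: K = P̄·Hᵀ·S⁻¹ = [1644/6229 -4113/6229; 3659/6229 -12106/18687; -2153/6229 4963/18687]
step 0: x' = x̄ + K·y = [13767/6229, 36532/18687, 82802/18687]
step 0: P' = (I − K·H)·P̄ = [37039/6229 37587/6229 31830/6229; 37587/6229 116420/18687 93337/18687; 31830/6229 93337/18687 104759/18687]
step 1: x̄ = F·x = [-146868/6229, 12244/6229, -202136/18687]
step 1: P̄ = F·P·Fᵀ + Q = [2210948/6229 17971/6229 808443/6229; 17971/6229 37584/6229 511/6229; 808443/6229 511/6229 1002239/18687]
step 1: y = z − H·x̄ = [-458649/6229, -1155766/18687]
step 1: S = H·P̄·Hᵀ + R = [19919539/6229 17430675/6229; 17430675/6229 45974732/18687]
step 1: K = P̄·Hᵀ·S⁻¹ = [36226227/691952837 -302565432/691952837; 251552262/691952837 -285134757/691952837; -342133818/691952837 294767438/691952837]
step 1: x' = x̄ + K·y = [-269048915/691952837, 473232136/691952837, -524041362/691952837]
step 1: P' = (I − K·H)·P̄ = [2699308225/691952837 2711383634/691952837 2372591975/691952837; 2711383634/691952837 2795234388/691952837 2258547369/691952837; 2372591975/691952837 2258547369/691952837 2895448625/691952837]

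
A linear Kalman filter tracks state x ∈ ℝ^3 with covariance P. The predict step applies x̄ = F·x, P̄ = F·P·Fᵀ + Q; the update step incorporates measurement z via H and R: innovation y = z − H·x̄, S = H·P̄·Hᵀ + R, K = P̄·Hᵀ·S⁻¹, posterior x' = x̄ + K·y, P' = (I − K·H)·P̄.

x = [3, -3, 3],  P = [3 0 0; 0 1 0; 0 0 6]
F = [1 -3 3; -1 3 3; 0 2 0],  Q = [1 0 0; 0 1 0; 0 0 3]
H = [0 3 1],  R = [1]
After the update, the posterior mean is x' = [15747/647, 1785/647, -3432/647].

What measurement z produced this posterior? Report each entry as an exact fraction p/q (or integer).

x̄ = F·x = [21, -3, -6]
P̄ = F·P·Fᵀ + Q = [67 42 -6; 42 67 6; -6 6 7]
S = H·P̄·Hᵀ + R = [647]
K = P̄·Hᵀ·S⁻¹ = [120/647; 207/647; 25/647]
x' − x̄ = [2160/647, 3726/647, 450/647] = K·y
y = (KᵀK)⁻¹·Kᵀ·(x' − x̄) = [18]
z = y + H·x̄ = [18] + [-15] = [3]

z = [3]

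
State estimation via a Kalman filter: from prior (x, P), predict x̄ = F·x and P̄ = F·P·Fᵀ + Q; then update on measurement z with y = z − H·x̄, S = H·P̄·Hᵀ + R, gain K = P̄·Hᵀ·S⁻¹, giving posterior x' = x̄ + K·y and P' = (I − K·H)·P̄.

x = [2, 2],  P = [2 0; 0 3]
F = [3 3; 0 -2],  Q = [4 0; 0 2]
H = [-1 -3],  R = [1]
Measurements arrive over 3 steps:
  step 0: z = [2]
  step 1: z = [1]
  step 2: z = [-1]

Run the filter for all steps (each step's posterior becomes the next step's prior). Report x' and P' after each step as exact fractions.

step 0: x' = [413/34, -80/17], P' = [3307/68 -276/17; -276/17 94/17]
step 1: x' = [-155609/54583, 34844/54583], P' = [428825/54583 -134058/54583; -134058/54583 47782/54583]
step 2: x' = [-5494867/3978958, 1526809/1989479], P' = [61630885/7957916 -9663861/3978958; -9663861/3978958 1728855/1989479]

step 0: x̄ = F·x = [12, -4]
step 0: P̄ = F·P·Fᵀ + Q = [49 -18; -18 14]
step 0: y = z − H·x̄ = [2]
step 0: S = H·P̄·Hᵀ + R = [68]
step 0: K = P̄·Hᵀ·S⁻¹ = [5/68; -6/17]
step 0: x' = x̄ + K·y = [413/34, -80/17]
step 0: P' = (I − K·H)·P̄ = [3307/68 -276/17; -276/17 94/17]
step 1: x̄ = F·x = [759/34, 160/17]
step 1: P̄ = F·P·Fᵀ + Q = [13547/68 1092/17; 1092/17 410/17]
step 1: y = z − H·x̄ = [1753/34]
step 1: S = H·P̄·Hᵀ + R = [54583/68]
step 1: K = P̄·Hᵀ·S⁻¹ = [-26651/54583; -9288/54583]
step 1: x' = x̄ + K·y = [-155609/54583, 34844/54583]
step 1: P' = (I − K·H)·P̄ = [428825/54583 -134058/54583; -134058/54583 47782/54583]
step 2: x̄ = F·x = [-362295/54583, -69688/54583]
step 2: P̄ = F·P·Fᵀ + Q = [2094751/54583 517656/54583; 517656/54583 300294/54583]
step 2: y = z − H·x̄ = [-625942/54583]
step 2: S = H·P̄·Hᵀ + R = [7957916/54583]
step 2: K = P̄·Hᵀ·S⁻¹ = [-3647719/7957916; -709269/3978958]
step 2: x' = x̄ + K·y = [-5494867/3978958, 1526809/1989479]
step 2: P' = (I − K·H)·P̄ = [61630885/7957916 -9663861/3978958; -9663861/3978958 1728855/1989479]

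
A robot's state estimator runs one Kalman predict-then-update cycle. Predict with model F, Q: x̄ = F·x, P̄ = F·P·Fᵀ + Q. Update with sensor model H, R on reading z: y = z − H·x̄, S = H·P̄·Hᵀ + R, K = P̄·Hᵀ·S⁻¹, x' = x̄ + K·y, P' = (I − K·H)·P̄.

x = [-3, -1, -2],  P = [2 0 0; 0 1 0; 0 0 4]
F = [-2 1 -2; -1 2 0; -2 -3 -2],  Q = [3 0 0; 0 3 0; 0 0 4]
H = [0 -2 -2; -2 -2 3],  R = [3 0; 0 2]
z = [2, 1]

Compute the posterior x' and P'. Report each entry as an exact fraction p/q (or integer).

x̄ = F·x = [9, 1, 13]
P̄ = F·P·Fᵀ + Q = [28 6 21; 6 9 -2; 21 -2 37]
y = z − H·x̄ = [30, -18]
S = H·P̄·Hᵀ + R = [171 -74; -74 303]
K = P̄·Hᵀ·S⁻¹ = [-16732/46337 -4851/46337; -6906/46337 -7192/46337; -15808/46337 7303/46337]
x' = x̄ + K·y = [2391/46337, -31387/46337, -3313/46337]
P' = (I − K·H)·P̄ = [369653/46337 -130862/46337 155960/46337; -130862/46337 61437/46337 -51078/46337; 155960/46337 -51078/46337 74790/46337]

x' = [2391/46337, -31387/46337, -3313/46337]
P' = [369653/46337 -130862/46337 155960/46337; -130862/46337 61437/46337 -51078/46337; 155960/46337 -51078/46337 74790/46337]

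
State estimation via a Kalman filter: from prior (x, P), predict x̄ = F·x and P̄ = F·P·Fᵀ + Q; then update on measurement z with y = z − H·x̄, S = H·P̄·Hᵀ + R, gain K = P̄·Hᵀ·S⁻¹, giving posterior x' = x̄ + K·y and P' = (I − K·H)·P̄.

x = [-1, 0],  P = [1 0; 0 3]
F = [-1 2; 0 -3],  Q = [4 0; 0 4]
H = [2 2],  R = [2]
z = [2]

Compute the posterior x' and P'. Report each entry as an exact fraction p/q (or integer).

x' = [1, 0]
P' = [423/25 -424/25; -424/25 437/25]

x̄ = F·x = [1, 0]
P̄ = F·P·Fᵀ + Q = [17 -18; -18 31]
y = z − H·x̄ = [0]
S = H·P̄·Hᵀ + R = [50]
K = P̄·Hᵀ·S⁻¹ = [-1/25; 13/25]
x' = x̄ + K·y = [1, 0]
P' = (I − K·H)·P̄ = [423/25 -424/25; -424/25 437/25]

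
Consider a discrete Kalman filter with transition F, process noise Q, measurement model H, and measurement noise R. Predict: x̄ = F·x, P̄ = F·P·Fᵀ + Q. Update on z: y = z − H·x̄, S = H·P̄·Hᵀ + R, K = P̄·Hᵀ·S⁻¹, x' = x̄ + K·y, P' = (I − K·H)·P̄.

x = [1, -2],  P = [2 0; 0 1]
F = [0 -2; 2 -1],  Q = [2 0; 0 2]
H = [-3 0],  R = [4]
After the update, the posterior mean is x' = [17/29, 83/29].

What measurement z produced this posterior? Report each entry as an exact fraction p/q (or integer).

z = [-1]

x̄ = F·x = [4, 4]
P̄ = F·P·Fᵀ + Q = [6 2; 2 11]
S = H·P̄·Hᵀ + R = [58]
K = P̄·Hᵀ·S⁻¹ = [-9/29; -3/29]
x' − x̄ = [-99/29, -33/29] = K·y
y = (KᵀK)⁻¹·Kᵀ·(x' − x̄) = [11]
z = y + H·x̄ = [11] + [-12] = [-1]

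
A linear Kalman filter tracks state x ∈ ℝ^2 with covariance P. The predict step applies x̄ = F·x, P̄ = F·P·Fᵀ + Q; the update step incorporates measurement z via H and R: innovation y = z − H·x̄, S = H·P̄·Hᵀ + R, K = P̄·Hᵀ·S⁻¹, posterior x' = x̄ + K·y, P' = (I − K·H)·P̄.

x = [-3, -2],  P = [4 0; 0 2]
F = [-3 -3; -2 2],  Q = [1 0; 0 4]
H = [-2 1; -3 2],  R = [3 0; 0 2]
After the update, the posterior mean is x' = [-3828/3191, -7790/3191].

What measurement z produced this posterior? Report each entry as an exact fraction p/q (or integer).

z = [2, -2]

x̄ = F·x = [15, 2]
P̄ = F·P·Fᵀ + Q = [55 12; 12 28]
S = H·P̄·Hᵀ + R = [203 302; 302 465]
K = P̄·Hᵀ·S⁻¹ = [-2988/3191 973/3191; -4180/3191 2852/3191]
x' − x̄ = [-51693/3191, -14172/3191] = K·y
y = (KᵀK)⁻¹·Kᵀ·(x' − x̄) = [30, 39]
z = y + H·x̄ = [30, 39] + [-28, -41] = [2, -2]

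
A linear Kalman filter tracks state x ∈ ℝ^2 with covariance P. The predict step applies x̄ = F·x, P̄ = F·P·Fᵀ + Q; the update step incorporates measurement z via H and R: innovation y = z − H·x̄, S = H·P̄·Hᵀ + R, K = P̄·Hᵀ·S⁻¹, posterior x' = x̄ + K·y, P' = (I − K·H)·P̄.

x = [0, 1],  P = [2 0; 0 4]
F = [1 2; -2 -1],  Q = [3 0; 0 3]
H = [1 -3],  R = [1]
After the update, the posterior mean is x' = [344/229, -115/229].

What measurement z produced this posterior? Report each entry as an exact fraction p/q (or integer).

x̄ = F·x = [2, -1]
P̄ = F·P·Fᵀ + Q = [21 -12; -12 15]
S = H·P̄·Hᵀ + R = [229]
K = P̄·Hᵀ·S⁻¹ = [57/229; -57/229]
x' − x̄ = [-114/229, 114/229] = K·y
y = (KᵀK)⁻¹·Kᵀ·(x' − x̄) = [-2]
z = y + H·x̄ = [-2] + [5] = [3]

z = [3]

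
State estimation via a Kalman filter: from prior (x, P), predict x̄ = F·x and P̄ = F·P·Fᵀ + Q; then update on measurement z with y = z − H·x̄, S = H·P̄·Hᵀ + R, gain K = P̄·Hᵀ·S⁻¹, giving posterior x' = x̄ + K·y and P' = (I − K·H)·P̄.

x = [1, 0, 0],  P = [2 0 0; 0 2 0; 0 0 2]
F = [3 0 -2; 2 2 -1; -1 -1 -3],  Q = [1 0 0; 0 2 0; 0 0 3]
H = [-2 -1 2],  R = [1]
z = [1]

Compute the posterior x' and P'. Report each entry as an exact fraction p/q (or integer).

x' = [11/23, -10/23, 17/23]
P' = [3467/253 800/253 3838/253; 800/253 1924/253 1734/253; 3838/253 1734/253 4725/253]

x̄ = F·x = [3, 2, -1]
P̄ = F·P·Fᵀ + Q = [27 16 6; 16 20 -2; 6 -2 25]
y = z − H·x̄ = [11]
S = H·P̄·Hᵀ + R = [253]
K = P̄·Hᵀ·S⁻¹ = [-58/253; -56/253; 40/253]
x' = x̄ + K·y = [11/23, -10/23, 17/23]
P' = (I − K·H)·P̄ = [3467/253 800/253 3838/253; 800/253 1924/253 1734/253; 3838/253 1734/253 4725/253]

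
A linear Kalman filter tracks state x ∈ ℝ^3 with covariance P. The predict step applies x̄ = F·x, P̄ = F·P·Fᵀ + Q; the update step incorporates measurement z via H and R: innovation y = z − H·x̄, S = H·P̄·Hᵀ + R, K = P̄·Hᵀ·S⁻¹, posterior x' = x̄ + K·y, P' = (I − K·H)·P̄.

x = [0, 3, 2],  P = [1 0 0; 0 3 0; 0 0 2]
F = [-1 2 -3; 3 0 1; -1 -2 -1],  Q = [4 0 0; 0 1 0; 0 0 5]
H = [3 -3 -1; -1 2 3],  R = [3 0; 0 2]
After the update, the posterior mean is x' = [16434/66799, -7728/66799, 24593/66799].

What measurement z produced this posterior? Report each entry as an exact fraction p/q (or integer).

x̄ = F·x = [0, 2, -8]
P̄ = F·P·Fᵀ + Q = [35 -9 -5; -9 12 -5; -5 -5 20]
S = H·P̄·Hᵀ + R = [608 -313; -313 271]
K = P̄·Hᵀ·S⁻¹ = [15843/66799 1537/66799; -10084/66799 -7210/66799; 11795/66799 27180/66799]
x' − x̄ = [16434/66799, -141326/66799, 558985/66799] = K·y
y = (KᵀK)⁻¹·Kᵀ·(x' − x̄) = [-1, 21]
z = y + H·x̄ = [-1, 21] + [2, -20] = [1, 1]

z = [1, 1]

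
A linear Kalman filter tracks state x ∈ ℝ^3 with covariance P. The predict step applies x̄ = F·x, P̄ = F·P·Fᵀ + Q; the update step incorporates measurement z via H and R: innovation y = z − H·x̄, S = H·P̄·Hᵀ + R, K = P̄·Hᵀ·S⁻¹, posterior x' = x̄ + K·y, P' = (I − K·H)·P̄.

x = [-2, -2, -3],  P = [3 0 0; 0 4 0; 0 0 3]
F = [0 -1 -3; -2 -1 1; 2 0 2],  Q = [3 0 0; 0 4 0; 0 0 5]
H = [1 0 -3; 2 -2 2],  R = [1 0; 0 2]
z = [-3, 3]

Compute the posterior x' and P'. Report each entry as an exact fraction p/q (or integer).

x̄ = F·x = [11, 3, -10]
P̄ = F·P·Fᵀ + Q = [34 -5 -18; -5 23 -6; -18 -6 29]
y = z − H·x̄ = [-44, 7]
S = H·P̄·Hᵀ + R = [404 -60; -60 290]
K = P̄·Hᵀ·S⁻¹ = [701/2839 2781/14195; -31/11356 -6673/28390; -2841/11356 1859/28390]
x' = x̄ + K·y = [21392/14195, 41869/28390, 41623/28390]
P' = (I − K·H)·P̄ = [57388/14195 72568/14195 17961/14195; 72568/14195 400427/56780 96809/56780; 17961/14195 96809/56780 28683/56780]

x' = [21392/14195, 41869/28390, 41623/28390]
P' = [57388/14195 72568/14195 17961/14195; 72568/14195 400427/56780 96809/56780; 17961/14195 96809/56780 28683/56780]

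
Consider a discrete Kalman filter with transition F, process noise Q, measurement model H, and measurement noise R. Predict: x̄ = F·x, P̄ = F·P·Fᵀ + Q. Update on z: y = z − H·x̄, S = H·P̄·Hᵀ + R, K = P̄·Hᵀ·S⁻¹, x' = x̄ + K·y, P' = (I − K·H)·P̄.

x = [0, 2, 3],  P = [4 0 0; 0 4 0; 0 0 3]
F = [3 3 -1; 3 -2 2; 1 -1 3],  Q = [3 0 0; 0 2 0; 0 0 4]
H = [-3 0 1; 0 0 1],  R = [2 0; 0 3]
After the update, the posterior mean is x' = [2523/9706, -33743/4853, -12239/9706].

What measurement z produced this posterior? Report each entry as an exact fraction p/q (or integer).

z = [-2, -2]

x̄ = F·x = [3, 2, 7]
P̄ = F·P·Fᵀ + Q = [78 6 -9; 6 66 38; -9 38 39]
S = H·P̄·Hᵀ + R = [797 66; 66 42]
K = P̄·Hᵀ·S⁻¹ = [-1602/4853 2955/9706; -278/4853 14483/14559; 33/4853 8909/9706]
x' − x̄ = [-26595/9706, -43449/4853, -80181/9706] = K·y
y = (KᵀK)⁻¹·Kᵀ·(x' − x̄) = [0, -9]
z = y + H·x̄ = [0, -9] + [-2, 7] = [-2, -2]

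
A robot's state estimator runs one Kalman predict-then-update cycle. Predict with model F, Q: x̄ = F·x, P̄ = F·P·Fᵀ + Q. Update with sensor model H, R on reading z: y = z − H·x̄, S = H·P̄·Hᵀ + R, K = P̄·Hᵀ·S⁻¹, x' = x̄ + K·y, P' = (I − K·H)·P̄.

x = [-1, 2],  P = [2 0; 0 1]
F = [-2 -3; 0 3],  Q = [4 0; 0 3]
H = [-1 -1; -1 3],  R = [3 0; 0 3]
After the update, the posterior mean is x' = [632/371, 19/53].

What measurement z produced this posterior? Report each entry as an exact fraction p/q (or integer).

x̄ = F·x = [-4, 6]
P̄ = F·P·Fᵀ + Q = [21 -9; -9 12]
S = H·P̄·Hᵀ + R = [18 3; 3 186]
K = P̄·Hᵀ·S⁻¹ = [-232/371 -92/371; -11/53 13/53]
x' − x̄ = [2116/371, -299/53] = K·y
y = (KᵀK)⁻¹·Kᵀ·(x' − x̄) = [0, -23]
z = y + H·x̄ = [0, -23] + [-2, 22] = [-2, -1]

z = [-2, -1]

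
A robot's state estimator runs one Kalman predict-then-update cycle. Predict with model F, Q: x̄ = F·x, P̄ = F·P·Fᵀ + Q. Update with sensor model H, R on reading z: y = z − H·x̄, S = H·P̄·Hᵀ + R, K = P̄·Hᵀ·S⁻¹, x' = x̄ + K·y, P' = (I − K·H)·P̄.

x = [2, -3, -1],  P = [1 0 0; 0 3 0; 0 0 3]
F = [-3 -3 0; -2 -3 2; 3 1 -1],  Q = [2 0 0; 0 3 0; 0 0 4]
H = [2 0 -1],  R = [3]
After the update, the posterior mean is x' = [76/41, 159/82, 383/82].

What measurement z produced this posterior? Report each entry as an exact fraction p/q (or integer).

z = [-1]

x̄ = F·x = [3, 3, 4]
P̄ = F·P·Fᵀ + Q = [38 33 -18; 33 46 -21; -18 -21 19]
S = H·P̄·Hᵀ + R = [246]
K = P̄·Hᵀ·S⁻¹ = [47/123; 29/82; -55/246]
x' − x̄ = [-47/41, -87/82, 55/82] = K·y
y = (KᵀK)⁻¹·Kᵀ·(x' − x̄) = [-3]
z = y + H·x̄ = [-3] + [2] = [-1]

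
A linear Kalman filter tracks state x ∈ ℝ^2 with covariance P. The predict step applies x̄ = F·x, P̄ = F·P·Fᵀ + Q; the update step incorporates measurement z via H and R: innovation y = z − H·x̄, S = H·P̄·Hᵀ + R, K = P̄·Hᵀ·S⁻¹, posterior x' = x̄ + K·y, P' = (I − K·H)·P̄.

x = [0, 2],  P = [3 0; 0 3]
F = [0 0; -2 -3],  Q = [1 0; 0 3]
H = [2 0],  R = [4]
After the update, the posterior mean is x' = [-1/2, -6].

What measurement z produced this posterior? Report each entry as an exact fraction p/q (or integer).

x̄ = F·x = [0, -6]
P̄ = F·P·Fᵀ + Q = [1 0; 0 42]
S = H·P̄·Hᵀ + R = [8]
K = P̄·Hᵀ·S⁻¹ = [1/4; 0]
x' − x̄ = [-1/2, 0] = K·y
y = (KᵀK)⁻¹·Kᵀ·(x' − x̄) = [-2]
z = y + H·x̄ = [-2] + [0] = [-2]

z = [-2]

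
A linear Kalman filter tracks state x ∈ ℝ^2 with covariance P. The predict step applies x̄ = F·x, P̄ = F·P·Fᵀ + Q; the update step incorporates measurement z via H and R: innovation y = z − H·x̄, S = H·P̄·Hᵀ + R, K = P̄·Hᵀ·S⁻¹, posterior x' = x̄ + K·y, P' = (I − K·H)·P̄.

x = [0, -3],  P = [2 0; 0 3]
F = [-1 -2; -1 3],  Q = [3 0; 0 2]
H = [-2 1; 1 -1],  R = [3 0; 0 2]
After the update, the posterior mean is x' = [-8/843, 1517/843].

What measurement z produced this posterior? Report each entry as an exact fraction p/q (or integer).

x̄ = F·x = [6, -9]
P̄ = F·P·Fᵀ + Q = [17 -16; -16 31]
S = H·P̄·Hᵀ + R = [166 -113; -113 82]
K = P̄·Hᵀ·S⁻¹ = [-371/843 -172/843; -145/843 -683/843]
x' − x̄ = [-5066/843, 9104/843] = K·y
y = (KᵀK)⁻¹·Kᵀ·(x' − x̄) = [22, -18]
z = y + H·x̄ = [22, -18] + [-21, 15] = [1, -3]

z = [1, -3]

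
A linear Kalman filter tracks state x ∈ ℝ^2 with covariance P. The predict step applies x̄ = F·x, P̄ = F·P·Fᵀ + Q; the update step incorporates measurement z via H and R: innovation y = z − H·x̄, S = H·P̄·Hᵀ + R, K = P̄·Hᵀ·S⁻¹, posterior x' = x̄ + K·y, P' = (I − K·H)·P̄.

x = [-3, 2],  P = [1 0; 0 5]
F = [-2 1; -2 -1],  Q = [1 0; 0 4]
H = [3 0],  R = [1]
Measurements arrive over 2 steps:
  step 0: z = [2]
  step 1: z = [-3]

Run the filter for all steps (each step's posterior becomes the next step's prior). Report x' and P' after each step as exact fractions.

step 0: x' = [68/91, 430/91], P' = [10/91 -1/91; -1/91 1174/91]
step 1: x' = [-1641/1696, -15331/5936], P' = [187/1696 -81/848; -81/848 19541/2968]

step 0: x̄ = F·x = [8, 4]
step 0: P̄ = F·P·Fᵀ + Q = [10 -1; -1 13]
step 0: y = z − H·x̄ = [-22]
step 0: S = H·P̄·Hᵀ + R = [91]
step 0: K = P̄·Hᵀ·S⁻¹ = [30/91; -3/91]
step 0: x' = x̄ + K·y = [68/91, 430/91]
step 0: P' = (I − K·H)·P̄ = [10/91 -1/91; -1/91 1174/91]
step 1: x̄ = F·x = [42/13, -566/91]
step 1: P̄ = F·P·Fᵀ + Q = [187/13 -162/13; -162/13 1574/91]
step 1: y = z − H·x̄ = [-165/13]
step 1: S = H·P̄·Hᵀ + R = [1696/13]
step 1: K = P̄·Hᵀ·S⁻¹ = [561/1696; -243/848]
step 1: x' = x̄ + K·y = [-1641/1696, -15331/5936]
step 1: P' = (I − K·H)·P̄ = [187/1696 -81/848; -81/848 19541/2968]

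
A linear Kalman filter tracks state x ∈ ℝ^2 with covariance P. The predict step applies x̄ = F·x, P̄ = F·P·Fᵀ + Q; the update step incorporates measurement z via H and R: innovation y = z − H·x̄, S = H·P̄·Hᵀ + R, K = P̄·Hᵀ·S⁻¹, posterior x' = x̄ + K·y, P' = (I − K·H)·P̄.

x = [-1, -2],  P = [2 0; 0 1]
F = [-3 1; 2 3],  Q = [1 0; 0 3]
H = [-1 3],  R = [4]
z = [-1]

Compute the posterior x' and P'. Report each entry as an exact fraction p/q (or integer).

x' = [-145/43, -68/43]
P' = [2951/258 307/86; 307/86 133/86]

x̄ = F·x = [1, -8]
P̄ = F·P·Fᵀ + Q = [20 -9; -9 20]
y = z − H·x̄ = [24]
S = H·P̄·Hᵀ + R = [258]
K = P̄·Hᵀ·S⁻¹ = [-47/258; 23/86]
x' = x̄ + K·y = [-145/43, -68/43]
P' = (I − K·H)·P̄ = [2951/258 307/86; 307/86 133/86]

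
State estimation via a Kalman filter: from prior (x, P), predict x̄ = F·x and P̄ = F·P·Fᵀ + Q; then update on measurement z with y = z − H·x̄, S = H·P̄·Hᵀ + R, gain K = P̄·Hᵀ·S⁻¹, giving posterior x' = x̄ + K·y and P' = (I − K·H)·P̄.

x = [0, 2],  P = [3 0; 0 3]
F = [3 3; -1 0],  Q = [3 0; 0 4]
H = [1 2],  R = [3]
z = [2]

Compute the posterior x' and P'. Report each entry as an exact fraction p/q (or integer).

x̄ = F·x = [6, 0]
P̄ = F·P·Fᵀ + Q = [57 -9; -9 7]
y = z − H·x̄ = [-4]
S = H·P̄·Hᵀ + R = [52]
K = P̄·Hᵀ·S⁻¹ = [3/4; 5/52]
x' = x̄ + K·y = [3, -5/13]
P' = (I − K·H)·P̄ = [111/4 -51/4; -51/4 339/52]

x' = [3, -5/13]
P' = [111/4 -51/4; -51/4 339/52]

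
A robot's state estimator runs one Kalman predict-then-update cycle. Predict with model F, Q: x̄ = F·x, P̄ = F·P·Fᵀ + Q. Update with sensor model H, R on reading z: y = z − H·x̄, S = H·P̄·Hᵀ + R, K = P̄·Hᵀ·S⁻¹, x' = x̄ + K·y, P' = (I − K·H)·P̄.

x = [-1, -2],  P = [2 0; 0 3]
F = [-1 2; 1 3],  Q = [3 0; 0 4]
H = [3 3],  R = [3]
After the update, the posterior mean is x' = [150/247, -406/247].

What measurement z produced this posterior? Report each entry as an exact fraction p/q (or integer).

x̄ = F·x = [-3, -7]
P̄ = F·P·Fᵀ + Q = [17 16; 16 33]
S = H·P̄·Hᵀ + R = [741]
K = P̄·Hᵀ·S⁻¹ = [33/247; 49/247]
x' − x̄ = [891/247, 1323/247] = K·y
y = (KᵀK)⁻¹·Kᵀ·(x' − x̄) = [27]
z = y + H·x̄ = [27] + [-30] = [-3]

z = [-3]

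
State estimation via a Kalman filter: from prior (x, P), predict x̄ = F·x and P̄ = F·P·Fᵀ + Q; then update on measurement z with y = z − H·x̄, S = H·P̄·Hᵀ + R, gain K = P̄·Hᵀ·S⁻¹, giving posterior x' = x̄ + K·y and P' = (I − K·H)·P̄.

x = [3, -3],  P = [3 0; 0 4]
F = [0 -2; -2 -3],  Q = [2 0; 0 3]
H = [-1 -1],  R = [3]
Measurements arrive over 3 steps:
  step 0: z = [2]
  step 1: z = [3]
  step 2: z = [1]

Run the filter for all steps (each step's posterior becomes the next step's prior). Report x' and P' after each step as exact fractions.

step 0: x' = [43/20, -31/8], P' = [33/10 -9/4; -9/4 33/8]
step 1: x' = [-172/3173, -7178/3173], P' = [11778/3173 -7668/3173; -7668/3173 12717/3173]
step 2: x' = [-204704/237061, 85864/237061], P' = [941166/237061 -632634/237061; -632634/237061 1006728/237061]

step 0: x̄ = F·x = [6, 3]
step 0: P̄ = F·P·Fᵀ + Q = [18 24; 24 51]
step 0: y = z − H·x̄ = [11]
step 0: S = H·P̄·Hᵀ + R = [120]
step 0: K = P̄·Hᵀ·S⁻¹ = [-7/20; -5/8]
step 0: x' = x̄ + K·y = [43/20, -31/8]
step 0: P' = (I − K·H)·P̄ = [33/10 -9/4; -9/4 33/8]
step 1: x̄ = F·x = [31/4, 293/40]
step 1: P̄ = F·P·Fᵀ + Q = [37/2 63/4; 63/4 1053/40]
step 1: y = z − H·x̄ = [723/40]
step 1: S = H·P̄·Hᵀ + R = [3173/40]
step 1: K = P̄·Hᵀ·S⁻¹ = [-1370/3173; -1683/3173]
step 1: x' = x̄ + K·y = [-172/3173, -7178/3173]
step 1: P' = (I − K·H)·P̄ = [11778/3173 -7668/3173; -7668/3173 12717/3173]
step 2: x̄ = F·x = [14356/3173, 21878/3173]
step 2: P̄ = F·P·Fᵀ + Q = [57214/3173 45630/3173; 45630/3173 79068/3173]
step 2: y = z − H·x̄ = [39407/3173]
step 2: S = H·P̄·Hᵀ + R = [237061/3173]
step 2: K = P̄·Hᵀ·S⁻¹ = [-102844/237061; -124698/237061]
step 2: x' = x̄ + K·y = [-204704/237061, 85864/237061]
step 2: P' = (I − K·H)·P̄ = [941166/237061 -632634/237061; -632634/237061 1006728/237061]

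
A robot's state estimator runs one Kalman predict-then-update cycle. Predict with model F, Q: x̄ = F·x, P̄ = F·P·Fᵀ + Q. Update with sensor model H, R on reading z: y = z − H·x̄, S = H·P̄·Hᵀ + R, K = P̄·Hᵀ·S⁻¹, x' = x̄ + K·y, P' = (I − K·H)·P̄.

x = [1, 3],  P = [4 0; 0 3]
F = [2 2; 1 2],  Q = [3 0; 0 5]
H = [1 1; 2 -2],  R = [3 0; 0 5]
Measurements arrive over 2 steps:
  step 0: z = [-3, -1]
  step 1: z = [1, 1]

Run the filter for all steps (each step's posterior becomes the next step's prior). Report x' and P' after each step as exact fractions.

step 0: x̄ = F·x = [8, 7]
step 0: P̄ = F·P·Fᵀ + Q = [31 20; 20 21]
step 0: y = z − H·x̄ = [-18, -3]
step 0: S = H·P̄·Hᵀ + R = [95 20; 20 53]
step 0: K = P̄·Hᵀ·S⁻¹ = [2263/4635 214/927; 2213/4635 -202/927]
step 0: x' = x̄ + K·y = [-2288/1545, -1453/1545]
step 0: P' = (I − K·H)·P̄ = [4732/4635 2057/4635; 2057/4635 4582/4635]
step 1: x̄ = F·x = [-2494/515, -5194/1545]
step 1: P̄ = F·P·Fᵀ + Q = [7513/515 13378/1545; 13378/1545 54463/4635]
step 1: y = z − H·x̄ = [14221/1545, 6121/1545]
step 1: S = H·P̄·Hᵀ + R = [216253/4635 26308/4635; 26308/4635 190423/4635]
step 1: K = P̄·Hᵀ·S⁻¹ = [4114827/8735153 1952934/8735153; 4049057/8735153 -1874010/8735153]
step 1: x' = x̄ + K·y = [3310323/8735153, 479249/8735153]
step 1: P' = (I − K·H)·P̄ = [8613408/8735153 3731073/8735153; 3731073/8735153 8416098/8735153]

step 0: x' = [-2288/1545, -1453/1545], P' = [4732/4635 2057/4635; 2057/4635 4582/4635]
step 1: x' = [3310323/8735153, 479249/8735153], P' = [8613408/8735153 3731073/8735153; 3731073/8735153 8416098/8735153]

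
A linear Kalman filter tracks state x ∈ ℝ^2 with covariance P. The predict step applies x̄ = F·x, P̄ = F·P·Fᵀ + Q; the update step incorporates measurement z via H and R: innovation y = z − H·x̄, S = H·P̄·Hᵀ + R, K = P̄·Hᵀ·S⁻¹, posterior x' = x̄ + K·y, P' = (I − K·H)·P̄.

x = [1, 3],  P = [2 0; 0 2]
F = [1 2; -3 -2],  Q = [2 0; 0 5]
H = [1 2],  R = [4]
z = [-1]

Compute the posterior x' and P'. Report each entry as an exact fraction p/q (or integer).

x' = [107/21, -23/7]
P' = [188/21 -34/7; -34/7 25/7]

x̄ = F·x = [7, -9]
P̄ = F·P·Fᵀ + Q = [12 -14; -14 31]
y = z − H·x̄ = [10]
S = H·P̄·Hᵀ + R = [84]
K = P̄·Hᵀ·S⁻¹ = [-4/21; 4/7]
x' = x̄ + K·y = [107/21, -23/7]
P' = (I − K·H)·P̄ = [188/21 -34/7; -34/7 25/7]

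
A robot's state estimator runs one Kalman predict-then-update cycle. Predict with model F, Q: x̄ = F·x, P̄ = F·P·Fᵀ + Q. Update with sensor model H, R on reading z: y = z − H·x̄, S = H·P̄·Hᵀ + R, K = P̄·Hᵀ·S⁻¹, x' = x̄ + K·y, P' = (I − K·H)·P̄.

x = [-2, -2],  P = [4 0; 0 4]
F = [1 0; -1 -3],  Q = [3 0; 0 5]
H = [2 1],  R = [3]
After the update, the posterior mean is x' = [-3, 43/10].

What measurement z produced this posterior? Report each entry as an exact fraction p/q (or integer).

x̄ = F·x = [-2, 8]
P̄ = F·P·Fᵀ + Q = [7 -4; -4 45]
S = H·P̄·Hᵀ + R = [60]
K = P̄·Hᵀ·S⁻¹ = [1/6; 37/60]
x' − x̄ = [-1, -37/10] = K·y
y = (KᵀK)⁻¹·Kᵀ·(x' − x̄) = [-6]
z = y + H·x̄ = [-6] + [4] = [-2]

z = [-2]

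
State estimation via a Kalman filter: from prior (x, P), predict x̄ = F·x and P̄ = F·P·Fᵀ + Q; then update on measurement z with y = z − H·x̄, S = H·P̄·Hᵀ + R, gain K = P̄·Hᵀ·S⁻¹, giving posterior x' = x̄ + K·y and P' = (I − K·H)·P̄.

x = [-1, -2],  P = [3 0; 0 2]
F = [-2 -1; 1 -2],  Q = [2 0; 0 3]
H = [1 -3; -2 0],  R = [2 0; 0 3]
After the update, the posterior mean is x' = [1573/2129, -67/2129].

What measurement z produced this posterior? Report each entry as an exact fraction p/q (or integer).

z = [1, -1]

x̄ = F·x = [4, 3]
P̄ = F·P·Fᵀ + Q = [16 -2; -2 14]
S = H·P̄·Hᵀ + R = [156 -44; -44 67]
K = P̄·Hᵀ·S⁻¹ = [33/4258 -1006/2129; -693/2129 -328/2129]
x' − x̄ = [-6943/2129, -6454/2129] = K·y
y = (KᵀK)⁻¹·Kᵀ·(x' − x̄) = [6, 7]
z = y + H·x̄ = [6, 7] + [-5, -8] = [1, -1]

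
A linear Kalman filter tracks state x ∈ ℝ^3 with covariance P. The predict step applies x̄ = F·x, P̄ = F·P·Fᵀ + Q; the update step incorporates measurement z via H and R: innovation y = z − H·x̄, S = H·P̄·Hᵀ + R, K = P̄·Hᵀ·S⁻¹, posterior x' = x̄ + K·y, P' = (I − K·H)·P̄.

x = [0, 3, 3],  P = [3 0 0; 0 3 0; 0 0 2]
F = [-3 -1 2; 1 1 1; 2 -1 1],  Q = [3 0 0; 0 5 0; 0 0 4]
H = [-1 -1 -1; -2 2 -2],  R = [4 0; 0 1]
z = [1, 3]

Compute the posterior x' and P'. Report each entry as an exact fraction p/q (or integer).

x̄ = F·x = [3, 6, 0]
P̄ = F·P·Fᵀ + Q = [41 -8 -11; -8 13 5; -11 5 21]
y = z − H·x̄ = [10, -3]
S = H·P̄·Hᵀ + R = [51 54; 54 237]
K = P̄·Hᵀ·S⁻¹ = [-370/3057 -896/3057; -1366/3057 724/3057; -335/1019 100/3057]
x' = x̄ + K·y = [8159/3057, 2510/3057, -3450/1019]
P' = (I − K·H)·P̄ = [16367/1019 172/1019 -48137/3057; 172/1019 971/1019 2035/3057; -48137/3057 2035/3057 50122/3057]

x' = [8159/3057, 2510/3057, -3450/1019]
P' = [16367/1019 172/1019 -48137/3057; 172/1019 971/1019 2035/3057; -48137/3057 2035/3057 50122/3057]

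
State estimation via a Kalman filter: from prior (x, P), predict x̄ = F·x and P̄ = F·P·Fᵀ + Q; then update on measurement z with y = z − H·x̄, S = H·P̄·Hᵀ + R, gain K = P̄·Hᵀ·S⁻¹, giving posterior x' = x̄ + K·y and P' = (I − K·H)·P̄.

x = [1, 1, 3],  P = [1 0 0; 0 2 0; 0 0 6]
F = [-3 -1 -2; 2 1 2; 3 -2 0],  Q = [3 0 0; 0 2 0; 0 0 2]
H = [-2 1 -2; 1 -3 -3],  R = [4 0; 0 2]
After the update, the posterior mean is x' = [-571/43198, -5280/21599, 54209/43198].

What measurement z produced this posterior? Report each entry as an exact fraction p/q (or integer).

x̄ = F·x = [-10, 9, 1]
P̄ = F·P·Fᵀ + Q = [38 -32 -5; -32 32 2; -5 2 19]
S = H·P̄·Hᵀ + R = [344 -296; -296 757]
K = P̄·Hᵀ·S⁻¹ = [-15041/86396 2781/21599; 7495/43198 -2358/21599; -19905/86396 -3886/21599]
x' − x̄ = [431409/43198, -199671/21599, 11011/43198] = K·y
y = (KᵀK)⁻¹·Kᵀ·(x' − x̄) = [-30, 37]
z = y + H·x̄ = [-30, 37] + [27, -40] = [-3, -3]

z = [-3, -3]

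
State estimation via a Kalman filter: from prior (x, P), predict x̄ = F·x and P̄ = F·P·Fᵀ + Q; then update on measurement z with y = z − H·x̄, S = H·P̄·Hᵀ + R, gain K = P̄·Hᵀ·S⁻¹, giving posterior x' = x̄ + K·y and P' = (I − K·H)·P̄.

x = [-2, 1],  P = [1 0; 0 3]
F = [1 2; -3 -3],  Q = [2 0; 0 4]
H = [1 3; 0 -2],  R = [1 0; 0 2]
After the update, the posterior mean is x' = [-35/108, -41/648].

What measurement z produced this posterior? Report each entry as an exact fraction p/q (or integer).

x̄ = F·x = [0, 3]
P̄ = F·P·Fᵀ + Q = [15 -21; -21 40]
S = H·P̄·Hᵀ + R = [250 -198; -198 162]
K = P̄·Hᵀ·S⁻¹ = [5/12 83/108; 11/72 -199/648]
x' − x̄ = [-35/108, -1985/648] = K·y
y = (KᵀK)⁻¹·Kᵀ·(x' − x̄) = [-10, 5]
z = y + H·x̄ = [-10, 5] + [9, -6] = [-1, -1]

z = [-1, -1]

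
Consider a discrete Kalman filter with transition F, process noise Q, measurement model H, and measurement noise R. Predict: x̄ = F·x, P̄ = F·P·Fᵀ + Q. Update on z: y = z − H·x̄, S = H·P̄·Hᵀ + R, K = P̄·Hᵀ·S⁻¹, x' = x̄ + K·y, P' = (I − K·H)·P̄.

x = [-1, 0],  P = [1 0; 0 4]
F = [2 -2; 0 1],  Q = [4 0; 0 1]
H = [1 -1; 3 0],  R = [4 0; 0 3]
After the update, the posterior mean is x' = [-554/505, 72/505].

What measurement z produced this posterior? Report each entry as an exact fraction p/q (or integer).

x̄ = F·x = [-2, 0]
P̄ = F·P·Fᵀ + Q = [24 -8; -8 5]
S = H·P̄·Hᵀ + R = [49 96; 96 219]
K = P̄·Hᵀ·S⁻¹ = [32/505 152/505; -181/505 24/505]
x' − x̄ = [456/505, 72/505] = K·y
y = (KᵀK)⁻¹·Kᵀ·(x' − x̄) = [0, 3]
z = y + H·x̄ = [0, 3] + [-2, -6] = [-2, -3]

z = [-2, -3]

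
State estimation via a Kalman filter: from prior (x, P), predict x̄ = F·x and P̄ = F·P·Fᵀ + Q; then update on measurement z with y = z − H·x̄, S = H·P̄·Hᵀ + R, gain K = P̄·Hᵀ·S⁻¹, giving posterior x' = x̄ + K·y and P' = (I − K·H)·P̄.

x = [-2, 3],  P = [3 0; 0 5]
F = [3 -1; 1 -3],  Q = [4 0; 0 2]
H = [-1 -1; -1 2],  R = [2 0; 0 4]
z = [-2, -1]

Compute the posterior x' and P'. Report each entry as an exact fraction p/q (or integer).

x' = [258/185, 46/185]
P' = [234/185 3/185; 3/185 121/185]

x̄ = F·x = [-9, -11]
P̄ = F·P·Fᵀ + Q = [36 24; 24 50]
y = z − H·x̄ = [-22, 12]
S = H·P̄·Hᵀ + R = [136 -88; -88 144]
K = P̄·Hᵀ·S⁻¹ = [-237/370 -57/185; -62/185 239/740]
x' = x̄ + K·y = [258/185, 46/185]
P' = (I − K·H)·P̄ = [234/185 3/185; 3/185 121/185]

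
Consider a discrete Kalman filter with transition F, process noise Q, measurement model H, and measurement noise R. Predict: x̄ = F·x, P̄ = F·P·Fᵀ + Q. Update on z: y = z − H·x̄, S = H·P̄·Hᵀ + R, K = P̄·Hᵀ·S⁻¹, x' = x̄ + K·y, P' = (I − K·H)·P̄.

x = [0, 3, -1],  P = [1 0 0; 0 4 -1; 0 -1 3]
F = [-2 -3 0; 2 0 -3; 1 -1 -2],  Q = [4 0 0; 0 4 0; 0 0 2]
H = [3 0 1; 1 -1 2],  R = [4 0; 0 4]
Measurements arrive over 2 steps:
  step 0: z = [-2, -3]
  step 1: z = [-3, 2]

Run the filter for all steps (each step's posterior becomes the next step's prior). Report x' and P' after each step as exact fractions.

step 0: x̄ = F·x = [-9, 3, -1]
step 0: P̄ = F·P·Fᵀ + Q = [44 -13 4; -13 35 17; 4 17 15]
step 0: y = z − H·x̄ = [26, 11]
step 0: S = H·P̄·Hᵀ + R = [439 212; 212 117]
step 0: K = P̄·Hᵀ·S⁻¹ = [2132/6419 -297/6419; 394/6419 -1482/6419; -445/6419 1739/6419]
step 0: x' = x̄ + K·y = [-5606/6419, 13199/6419, 1140/6419]
step 0: P' = (I − K·H)·P̄ = [11789/6419 -40701/6419 -26839/6419; -40701/6419 212585/6419 123679/6419; -26839/6419 123679/6419 78737/6419]
step 1: x̄ = F·x = [-4055/917, -14632/6419, -21085/6419]
step 1: P̄ = F·P·Fᵀ + Q = [30565/131 164161/917 184228/917; 164161/917 1103533/6419 1136312/6419; 184228/917 1136312/6419 1235634/6419]
step 1: y = z − H·x̄ = [86983/6419, 9823/917]
step 1: S = H·P̄·Hᵀ + R = [22478051/6419 1629686/917; 1629686/917 120088/131]
step 1: K = P̄·Hᵀ·S⁻¹ = [24448137/82953683 -6123377/82953683; 20490255/82953683 -7043143/82953683; 3724960/82953683 29777933/82953683]
step 1: x' = x̄ + K·y = [-101124399/82953683, 13122294/82953683, 96976202/82953683]
step 1: P' = (I − K·H)·P̄ = [123252822/82953683 -396185506/82953683 -271965918/82953683; -396185506/82953683 2173022142/82953683 1270517538/82953683; -271965918/82953683 1270517538/82953683 830797594/82953683]

step 0: x' = [-5606/6419, 13199/6419, 1140/6419], P' = [11789/6419 -40701/6419 -26839/6419; -40701/6419 212585/6419 123679/6419; -26839/6419 123679/6419 78737/6419]
step 1: x' = [-101124399/82953683, 13122294/82953683, 96976202/82953683], P' = [123252822/82953683 -396185506/82953683 -271965918/82953683; -396185506/82953683 2173022142/82953683 1270517538/82953683; -271965918/82953683 1270517538/82953683 830797594/82953683]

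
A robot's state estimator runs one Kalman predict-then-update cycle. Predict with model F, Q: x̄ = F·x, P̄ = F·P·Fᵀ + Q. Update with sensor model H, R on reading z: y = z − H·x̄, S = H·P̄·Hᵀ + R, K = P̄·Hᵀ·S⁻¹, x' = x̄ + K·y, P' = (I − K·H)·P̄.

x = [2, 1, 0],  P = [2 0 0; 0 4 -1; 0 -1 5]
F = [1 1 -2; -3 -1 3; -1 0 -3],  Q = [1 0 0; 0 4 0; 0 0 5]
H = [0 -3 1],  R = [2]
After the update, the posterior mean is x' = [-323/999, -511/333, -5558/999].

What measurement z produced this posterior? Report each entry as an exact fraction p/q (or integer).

z = [-1]

x̄ = F·x = [3, -7, -2]
P̄ = F·P·Fᵀ + Q = [31 -45 31; -45 77 -42; 31 -42 52]
S = H·P̄·Hᵀ + R = [999]
K = P̄·Hᵀ·S⁻¹ = [166/999; -91/333; 178/999]
x' − x̄ = [-3320/999, 1820/333, -3560/999] = K·y
y = (KᵀK)⁻¹·Kᵀ·(x' − x̄) = [-20]
z = y + H·x̄ = [-20] + [19] = [-1]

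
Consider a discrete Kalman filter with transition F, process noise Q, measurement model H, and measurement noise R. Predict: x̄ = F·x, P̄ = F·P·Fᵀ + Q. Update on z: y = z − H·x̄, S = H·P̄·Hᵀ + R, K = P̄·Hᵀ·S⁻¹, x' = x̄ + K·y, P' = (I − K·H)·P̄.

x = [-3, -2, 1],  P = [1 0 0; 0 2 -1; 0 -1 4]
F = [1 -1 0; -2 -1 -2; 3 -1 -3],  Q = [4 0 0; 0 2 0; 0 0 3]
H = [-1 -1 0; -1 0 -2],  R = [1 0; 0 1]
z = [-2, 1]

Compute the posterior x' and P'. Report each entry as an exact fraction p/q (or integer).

x̄ = F·x = [-1, 6, -10]
P̄ = F·P·Fᵀ + Q = [7 -2 2; -2 20 15; 2 15 44]
y = z − H·x̄ = [3, -20]
S = H·P̄·Hᵀ + R = [24 39; 39 192]
K = P̄·Hᵀ·S⁻¹ = [-59/343 -23/1029; -788/1029 10/1029; 82/1029 -499/1029]
x' = x̄ + K·y = [-1100/1029, 3610/1029, -64/1029]
P' = (I − K·H)·P̄ = [6065/1029 -5888/1029 -1007/343; -5888/1029 6676/1029 2939/1029; -1007/343 2939/1029 1760/1029]

x' = [-1100/1029, 3610/1029, -64/1029]
P' = [6065/1029 -5888/1029 -1007/343; -5888/1029 6676/1029 2939/1029; -1007/343 2939/1029 1760/1029]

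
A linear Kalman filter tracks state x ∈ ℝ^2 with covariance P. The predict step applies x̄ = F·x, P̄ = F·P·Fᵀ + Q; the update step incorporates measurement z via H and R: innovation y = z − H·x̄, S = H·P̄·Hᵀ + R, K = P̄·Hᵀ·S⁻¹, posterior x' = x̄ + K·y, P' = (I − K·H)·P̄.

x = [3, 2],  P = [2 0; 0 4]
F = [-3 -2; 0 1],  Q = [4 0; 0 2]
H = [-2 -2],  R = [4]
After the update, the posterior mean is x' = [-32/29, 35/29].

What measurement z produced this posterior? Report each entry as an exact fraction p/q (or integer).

z = [-1]

x̄ = F·x = [-13, 2]
P̄ = F·P·Fᵀ + Q = [38 -8; -8 6]
S = H·P̄·Hᵀ + R = [116]
K = P̄·Hᵀ·S⁻¹ = [-15/29; 1/29]
x' − x̄ = [345/29, -23/29] = K·y
y = (KᵀK)⁻¹·Kᵀ·(x' − x̄) = [-23]
z = y + H·x̄ = [-23] + [22] = [-1]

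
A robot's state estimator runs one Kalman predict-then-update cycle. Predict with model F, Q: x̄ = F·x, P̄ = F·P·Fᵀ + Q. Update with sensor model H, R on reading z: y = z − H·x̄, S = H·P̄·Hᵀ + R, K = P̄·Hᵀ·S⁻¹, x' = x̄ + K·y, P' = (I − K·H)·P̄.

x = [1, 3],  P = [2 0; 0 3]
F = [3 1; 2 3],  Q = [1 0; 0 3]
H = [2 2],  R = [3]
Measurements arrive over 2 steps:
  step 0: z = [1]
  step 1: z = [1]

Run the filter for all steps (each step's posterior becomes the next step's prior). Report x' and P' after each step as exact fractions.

step 0: x' = [-124/137, 209/137], P' = [1646/411 -1517/411; -1517/411 1694/411]
step 1: x' = [-14311/7621, 18387/7621], P' = [364019/38105 -69151/7621; -69151/7621 71029/7621]

step 0: x̄ = F·x = [6, 11]
step 0: P̄ = F·P·Fᵀ + Q = [22 21; 21 38]
step 0: y = z − H·x̄ = [-33]
step 0: S = H·P̄·Hᵀ + R = [411]
step 0: K = P̄·Hᵀ·S⁻¹ = [86/411; 118/411]
step 0: x' = x̄ + K·y = [-124/137, 209/137]
step 0: P' = (I − K·H)·P̄ = [1646/411 -1517/411; -1517/411 1694/411]
step 1: x̄ = F·x = [-163/137, 379/137]
step 1: P̄ = F·P·Fᵀ + Q = [7817/411 -1729/411; -1729/411 4859/411]
step 1: y = z − H·x̄ = [-295/137]
step 1: S = H·P̄·Hᵀ + R = [38105/411]
step 1: K = P̄·Hᵀ·S⁻¹ = [12176/38105; 1252/7621]
step 1: x' = x̄ + K·y = [-14311/7621, 18387/7621]
step 1: P' = (I − K·H)·P̄ = [364019/38105 -69151/7621; -69151/7621 71029/7621]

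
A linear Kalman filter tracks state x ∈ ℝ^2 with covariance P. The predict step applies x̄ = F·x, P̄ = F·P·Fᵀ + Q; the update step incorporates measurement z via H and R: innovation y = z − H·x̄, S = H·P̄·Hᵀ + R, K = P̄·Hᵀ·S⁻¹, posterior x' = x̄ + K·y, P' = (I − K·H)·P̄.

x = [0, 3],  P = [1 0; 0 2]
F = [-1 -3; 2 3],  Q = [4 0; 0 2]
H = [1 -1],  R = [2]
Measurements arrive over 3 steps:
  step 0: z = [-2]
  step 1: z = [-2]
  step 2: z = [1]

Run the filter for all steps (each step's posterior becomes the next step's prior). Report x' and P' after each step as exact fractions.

step 0: x̄ = F·x = [-9, 9]
step 0: P̄ = F·P·Fᵀ + Q = [23 -20; -20 24]
step 0: y = z − H·x̄ = [16]
step 0: S = H·P̄·Hᵀ + R = [89]
step 0: K = P̄·Hᵀ·S⁻¹ = [43/89; -44/89]
step 0: x' = x̄ + K·y = [-113/89, 97/89]
step 0: P' = (I − K·H)·P̄ = [198/89 112/89; 112/89 200/89]
step 1: x̄ = F·x = [-2, 65/89]
step 1: P̄ = F·P·Fᵀ + Q = [34 -36; -36 4114/89]
step 1: y = z − H·x̄ = [65/89]
step 1: S = H·P̄·Hᵀ + R = [13726/89]
step 1: K = P̄·Hᵀ·S⁻¹ = [3115/6863; -3659/6863]
step 1: x' = x̄ + K·y = [-11451/6863, 2340/6863]
step 1: P' = (I − K·H)·P̄ = [15292/6863 9062/6863; 9062/6863 16380/6863]
step 2: x̄ = F·x = [4431/6863, -15882/6863]
step 2: P̄ = F·P·Fᵀ + Q = [244536/6863 -259562/6863; -259562/6863 331058/6863]
step 2: y = z − H·x̄ = [-13450/6863]
step 2: S = H·P̄·Hᵀ + R = [1108444/6863]
step 2: K = P̄·Hᵀ·S⁻¹ = [252049/554222; -147655/277111]
step 2: x' = x̄ + K·y = [-68068/277111, -351904/277111]
step 2: P' = (I − K·H)·P̄ = [617065/277111 365016/277111; 365016/277111 660326/277111]

step 0: x' = [-113/89, 97/89], P' = [198/89 112/89; 112/89 200/89]
step 1: x' = [-11451/6863, 2340/6863], P' = [15292/6863 9062/6863; 9062/6863 16380/6863]
step 2: x' = [-68068/277111, -351904/277111], P' = [617065/277111 365016/277111; 365016/277111 660326/277111]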